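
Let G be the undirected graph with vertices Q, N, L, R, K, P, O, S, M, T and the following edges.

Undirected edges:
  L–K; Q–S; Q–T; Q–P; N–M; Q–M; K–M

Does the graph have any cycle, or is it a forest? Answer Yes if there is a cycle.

DFS, tracking each vertex's parent; an edge to a visited non-parent vertex closes a cycle.
Start from R:
visit R (parent –)
visit Q (parent –)
  visit T (parent Q)
    T–Q: parent, skip
  visit P (parent Q)
    P–Q: parent, skip
  visit S (parent Q)
    S–Q: parent, skip
  visit M (parent Q)
    visit K (parent M)
      K–M: parent, skip
      visit L (parent K)
        L–K: parent, skip
    M–Q: parent, skip
    visit N (parent M)
      N–M: parent, skip
visit O (parent –)
No non-parent visited neighbor found — the graph is a forest.

No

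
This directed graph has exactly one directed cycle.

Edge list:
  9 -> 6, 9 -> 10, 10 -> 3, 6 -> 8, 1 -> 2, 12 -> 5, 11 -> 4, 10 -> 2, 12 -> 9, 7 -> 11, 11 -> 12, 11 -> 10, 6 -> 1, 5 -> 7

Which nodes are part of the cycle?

5, 7, 11, 12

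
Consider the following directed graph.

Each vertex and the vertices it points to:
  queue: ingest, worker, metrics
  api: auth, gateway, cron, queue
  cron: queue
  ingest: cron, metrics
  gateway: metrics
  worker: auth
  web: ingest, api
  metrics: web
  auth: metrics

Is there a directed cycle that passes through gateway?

gateway is on a cycle iff gateway can reach itself via ≥1 edge.
gateway → metrics → web → api → gateway — yes.

Yes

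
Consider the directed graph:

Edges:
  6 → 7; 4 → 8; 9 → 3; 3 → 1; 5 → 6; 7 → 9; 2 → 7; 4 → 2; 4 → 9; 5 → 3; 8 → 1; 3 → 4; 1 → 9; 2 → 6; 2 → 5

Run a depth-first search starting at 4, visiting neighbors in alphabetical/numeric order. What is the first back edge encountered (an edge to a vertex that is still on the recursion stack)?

9→3

DFS from 4 (visiting neighbors in alphabetical/numeric order); mark gray on enter, black on exit:
4 gray
  2 gray
    5 gray
      3 gray
        1 gray
          9 gray
            9→3: 3 is gray → back edge
First back edge: 9 → 3.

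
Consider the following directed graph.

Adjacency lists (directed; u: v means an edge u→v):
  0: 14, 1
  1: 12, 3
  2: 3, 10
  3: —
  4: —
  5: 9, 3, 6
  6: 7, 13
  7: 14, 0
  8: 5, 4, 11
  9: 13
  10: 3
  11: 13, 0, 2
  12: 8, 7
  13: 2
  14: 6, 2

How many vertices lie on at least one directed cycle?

9

A vertex is on a directed cycle iff it belongs to a strongly connected component of size ≥ 2 (or has a self-loop).
The vertices on cycles are {0, 1, 5, 6, 7, 8, 11, 12, 14} — 9 in total.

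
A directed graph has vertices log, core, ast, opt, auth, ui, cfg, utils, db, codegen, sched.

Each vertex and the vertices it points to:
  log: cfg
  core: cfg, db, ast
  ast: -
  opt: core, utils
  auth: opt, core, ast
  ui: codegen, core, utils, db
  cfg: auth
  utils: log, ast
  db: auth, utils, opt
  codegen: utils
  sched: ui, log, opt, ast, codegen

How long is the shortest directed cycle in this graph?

3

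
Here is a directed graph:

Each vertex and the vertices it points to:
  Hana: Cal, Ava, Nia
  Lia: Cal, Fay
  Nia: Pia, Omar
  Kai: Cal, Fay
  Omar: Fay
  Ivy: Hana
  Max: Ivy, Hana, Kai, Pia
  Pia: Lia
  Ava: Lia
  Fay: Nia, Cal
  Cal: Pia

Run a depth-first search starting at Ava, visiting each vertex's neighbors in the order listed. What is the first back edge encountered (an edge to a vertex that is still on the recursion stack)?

Pia->Lia

DFS from Ava (visiting each vertex's neighbors in the order listed); mark gray on enter, black on exit:
Ava gray
  Lia gray
    Cal gray
      Pia gray
        Pia→Lia: Lia is gray → back edge
First back edge: Pia → Lia.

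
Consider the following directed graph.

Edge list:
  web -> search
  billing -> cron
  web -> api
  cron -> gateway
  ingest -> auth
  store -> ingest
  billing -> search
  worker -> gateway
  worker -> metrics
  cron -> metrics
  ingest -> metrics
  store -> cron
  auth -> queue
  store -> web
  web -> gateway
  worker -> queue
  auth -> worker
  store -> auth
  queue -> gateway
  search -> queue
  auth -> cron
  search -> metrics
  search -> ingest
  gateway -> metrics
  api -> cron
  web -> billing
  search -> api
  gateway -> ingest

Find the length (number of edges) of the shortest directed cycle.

For each vertex v, BFS finds the shortest path from v back to v.
The shortest such closed walk is gateway → ingest → auth → queue → gateway, length 4.

4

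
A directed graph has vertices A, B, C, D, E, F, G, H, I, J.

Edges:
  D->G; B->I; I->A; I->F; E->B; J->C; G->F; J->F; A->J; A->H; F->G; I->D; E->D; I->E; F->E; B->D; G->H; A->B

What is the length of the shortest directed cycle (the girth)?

2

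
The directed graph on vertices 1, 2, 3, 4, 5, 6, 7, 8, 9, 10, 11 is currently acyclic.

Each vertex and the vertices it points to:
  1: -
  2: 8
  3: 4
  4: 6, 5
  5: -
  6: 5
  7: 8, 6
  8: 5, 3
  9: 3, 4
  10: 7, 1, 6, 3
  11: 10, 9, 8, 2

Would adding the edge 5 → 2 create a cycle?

Yes

Adding 5→2 creates a cycle iff 2 can already reach 5.
Path from 2: 2 → 8 → 5.
So 2 → … → 5 → 2 is a cycle.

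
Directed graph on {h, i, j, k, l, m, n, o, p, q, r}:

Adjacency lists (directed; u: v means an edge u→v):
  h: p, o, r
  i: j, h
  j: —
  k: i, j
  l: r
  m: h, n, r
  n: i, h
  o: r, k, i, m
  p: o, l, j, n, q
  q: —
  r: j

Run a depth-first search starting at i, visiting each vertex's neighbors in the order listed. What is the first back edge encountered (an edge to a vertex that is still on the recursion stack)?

DFS from i (visiting each vertex's neighbors in the order listed); mark gray on enter, black on exit:
i gray
  j gray
  j black
  h gray
    p gray
      o gray
        r gray
          r→j: j black — skip
        r black
        k gray
          k→i: i is gray → back edge
First back edge: k → i.

k→i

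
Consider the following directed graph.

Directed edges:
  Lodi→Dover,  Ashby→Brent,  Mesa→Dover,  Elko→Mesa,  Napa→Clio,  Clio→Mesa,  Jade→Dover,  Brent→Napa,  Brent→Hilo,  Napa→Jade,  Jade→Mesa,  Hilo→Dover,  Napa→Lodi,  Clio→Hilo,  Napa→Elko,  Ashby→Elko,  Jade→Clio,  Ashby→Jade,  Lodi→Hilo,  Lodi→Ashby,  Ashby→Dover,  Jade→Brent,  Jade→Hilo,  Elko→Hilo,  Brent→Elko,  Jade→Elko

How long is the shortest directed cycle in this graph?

For each vertex v, BFS finds the shortest path from v back to v.
The shortest such closed walk is Brent → Napa → Jade → Brent, length 3.

3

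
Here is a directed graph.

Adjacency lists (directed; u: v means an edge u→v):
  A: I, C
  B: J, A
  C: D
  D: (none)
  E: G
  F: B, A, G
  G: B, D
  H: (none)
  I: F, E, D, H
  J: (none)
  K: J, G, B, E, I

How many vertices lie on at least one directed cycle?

6

A vertex is on a directed cycle iff it belongs to a strongly connected component of size ≥ 2 (or has a self-loop).
The vertices on cycles are {A, B, E, F, G, I} — 6 in total.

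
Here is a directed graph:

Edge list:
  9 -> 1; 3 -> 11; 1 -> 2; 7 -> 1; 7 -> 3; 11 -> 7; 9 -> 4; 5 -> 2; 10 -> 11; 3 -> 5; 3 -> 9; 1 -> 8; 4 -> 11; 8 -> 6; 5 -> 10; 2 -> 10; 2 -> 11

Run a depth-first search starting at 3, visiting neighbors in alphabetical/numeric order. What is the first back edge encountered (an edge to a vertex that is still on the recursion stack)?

DFS from 3 (visiting neighbors in alphabetical/numeric order); mark gray on enter, black on exit:
3 gray
  5 gray
    2 gray
      10 gray
        11 gray
          7 gray
            1 gray
              1→2: 2 is gray → back edge
First back edge: 1 → 2.

1->2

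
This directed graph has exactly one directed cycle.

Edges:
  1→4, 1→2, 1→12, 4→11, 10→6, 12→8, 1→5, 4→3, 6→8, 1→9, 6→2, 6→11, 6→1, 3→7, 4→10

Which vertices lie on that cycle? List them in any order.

DFS with gray/black marking from 1:
1 gray
  4 gray
    10 gray
      6 gray
        11 gray
        11 black
        2 gray
        2 black
        6→1: 1 is gray → back edge
Back edge closes the cycle 1 → 4 → 10 → 6 → 1; its vertices are {1, 4, 6, 10}.

1, 4, 6, 10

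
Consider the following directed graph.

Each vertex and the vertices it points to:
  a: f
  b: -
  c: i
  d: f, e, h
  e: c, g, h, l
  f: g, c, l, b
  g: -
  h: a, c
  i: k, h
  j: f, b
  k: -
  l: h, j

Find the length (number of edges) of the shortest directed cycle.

3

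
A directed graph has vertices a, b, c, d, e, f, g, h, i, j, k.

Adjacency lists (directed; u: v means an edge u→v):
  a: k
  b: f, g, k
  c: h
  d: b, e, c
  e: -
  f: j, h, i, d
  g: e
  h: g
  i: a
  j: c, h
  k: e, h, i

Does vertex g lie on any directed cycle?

g lies on a cycle iff there is a path from g back to itself.
Exploring from g, it never reaches itself; equivalently, its strongly connected component is a singleton.

No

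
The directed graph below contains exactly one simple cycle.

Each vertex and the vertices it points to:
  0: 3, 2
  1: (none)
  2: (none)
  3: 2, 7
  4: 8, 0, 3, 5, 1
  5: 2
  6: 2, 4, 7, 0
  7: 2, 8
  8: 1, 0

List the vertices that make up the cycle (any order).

DFS with gray/black marking from 8:
8 gray
  1 gray
  1 black
  0 gray
    3 gray
      2 gray
      2 black
      7 gray
        7→2: 2 black — skip
        7→8: 8 is gray → back edge
Back edge closes the cycle 8 → 0 → 3 → 7 → 8; its vertices are {0, 3, 7, 8}.

0, 3, 7, 8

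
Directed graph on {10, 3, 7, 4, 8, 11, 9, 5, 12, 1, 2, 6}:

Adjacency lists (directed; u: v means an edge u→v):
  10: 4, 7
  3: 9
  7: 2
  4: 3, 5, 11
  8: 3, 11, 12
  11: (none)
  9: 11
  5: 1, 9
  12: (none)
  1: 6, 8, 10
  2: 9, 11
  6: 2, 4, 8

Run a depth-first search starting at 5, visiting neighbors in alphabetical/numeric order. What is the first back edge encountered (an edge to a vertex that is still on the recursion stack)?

DFS from 5 (visiting neighbors in alphabetical/numeric order); mark gray on enter, black on exit:
5 gray
  1 gray
    6 gray
      2 gray
        9 gray
          11 gray
          11 black
        9 black
        2→11: 11 black — skip
      2 black
      4 gray
        3 gray
          3→9: 9 black — skip
        3 black
        4→5: 5 is gray → back edge
First back edge: 4 → 5.

4->5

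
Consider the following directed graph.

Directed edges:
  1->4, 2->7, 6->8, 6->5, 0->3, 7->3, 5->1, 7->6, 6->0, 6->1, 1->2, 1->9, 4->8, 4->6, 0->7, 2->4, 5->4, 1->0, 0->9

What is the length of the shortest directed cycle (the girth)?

3

For each vertex v, BFS finds the shortest path from v back to v.
The shortest such closed walk is 5 → 4 → 6 → 5, length 3.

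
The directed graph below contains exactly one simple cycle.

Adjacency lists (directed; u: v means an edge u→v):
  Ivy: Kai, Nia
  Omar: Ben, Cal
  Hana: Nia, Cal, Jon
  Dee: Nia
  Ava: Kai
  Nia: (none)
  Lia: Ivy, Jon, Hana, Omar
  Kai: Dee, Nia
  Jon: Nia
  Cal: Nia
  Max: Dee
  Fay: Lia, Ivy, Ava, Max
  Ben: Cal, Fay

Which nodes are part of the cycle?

Ben, Fay, Lia, Omar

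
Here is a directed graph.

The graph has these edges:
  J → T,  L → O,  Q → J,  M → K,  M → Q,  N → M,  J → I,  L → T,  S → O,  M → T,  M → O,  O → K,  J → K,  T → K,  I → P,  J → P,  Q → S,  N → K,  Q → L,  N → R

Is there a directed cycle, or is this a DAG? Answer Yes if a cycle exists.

No

DFS with white/gray/black marking, starting from P:
P gray
P black
I gray
  I→P: P black — skip
I black
J gray
  J→P: P black — skip
  T gray
    K gray
    K black
  T black
  J→I: I black — skip
  J→K: K black — skip
J black
L gray
  O gray
    O→K: K black — skip
  O black
  L→T: T black — skip
L black
M gray
  Q gray
    Q→L: L black — skip
    Q→J: J black — skip
    S gray
      S→O: O black — skip
    S black
  Q black
  M→O: O black — skip
  M→T: T black — skip
  M→K: K black — skip
M black
N gray
  N→M: M black — skip
  R gray
  R black
  N→K: K black — skip
N black
Every edge goes to a white or black vertex — no back edge, so the graph is acyclic.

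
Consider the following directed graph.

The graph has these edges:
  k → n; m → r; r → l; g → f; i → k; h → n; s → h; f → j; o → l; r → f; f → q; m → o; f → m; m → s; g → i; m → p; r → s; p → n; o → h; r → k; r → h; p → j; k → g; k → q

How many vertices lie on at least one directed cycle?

A vertex is on a directed cycle iff it belongs to a strongly connected component of size ≥ 2 (or has a self-loop).
The vertices on cycles are {f, g, i, k, m, r} — 6 in total.

6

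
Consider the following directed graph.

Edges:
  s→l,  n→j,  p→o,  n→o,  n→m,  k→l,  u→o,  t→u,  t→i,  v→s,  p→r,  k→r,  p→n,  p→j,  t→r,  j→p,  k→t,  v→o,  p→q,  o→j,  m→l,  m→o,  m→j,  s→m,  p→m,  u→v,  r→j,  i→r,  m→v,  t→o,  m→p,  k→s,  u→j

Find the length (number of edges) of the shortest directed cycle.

For each vertex v, BFS finds the shortest path from v back to v.
The shortest such closed walk is m → p → m, length 2.

2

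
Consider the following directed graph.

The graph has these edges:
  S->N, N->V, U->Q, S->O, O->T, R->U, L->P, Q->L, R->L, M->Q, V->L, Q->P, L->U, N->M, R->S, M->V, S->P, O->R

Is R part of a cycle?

R is on a cycle iff R can reach itself via ≥1 edge.
R → S → O → R — yes.

Yes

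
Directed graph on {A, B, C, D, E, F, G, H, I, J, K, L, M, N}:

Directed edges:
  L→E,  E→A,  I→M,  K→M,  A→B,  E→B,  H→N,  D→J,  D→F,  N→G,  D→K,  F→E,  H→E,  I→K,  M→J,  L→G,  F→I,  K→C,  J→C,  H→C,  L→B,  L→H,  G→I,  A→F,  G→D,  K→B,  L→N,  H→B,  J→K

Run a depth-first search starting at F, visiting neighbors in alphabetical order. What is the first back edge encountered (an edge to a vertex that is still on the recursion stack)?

A->F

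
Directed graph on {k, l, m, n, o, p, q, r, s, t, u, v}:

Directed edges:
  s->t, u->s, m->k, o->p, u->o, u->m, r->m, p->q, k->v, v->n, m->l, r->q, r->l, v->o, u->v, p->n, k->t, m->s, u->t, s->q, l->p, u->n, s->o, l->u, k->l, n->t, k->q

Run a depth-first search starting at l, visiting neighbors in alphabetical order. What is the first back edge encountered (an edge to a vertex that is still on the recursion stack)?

k->l

DFS from l (visiting neighbors in alphabetical order); mark gray on enter, black on exit:
l gray
  p gray
    n gray
      t gray
      t black
    n black
    q gray
    q black
  p black
  u gray
    m gray
      k gray
        k→l: l is gray → back edge
First back edge: k → l.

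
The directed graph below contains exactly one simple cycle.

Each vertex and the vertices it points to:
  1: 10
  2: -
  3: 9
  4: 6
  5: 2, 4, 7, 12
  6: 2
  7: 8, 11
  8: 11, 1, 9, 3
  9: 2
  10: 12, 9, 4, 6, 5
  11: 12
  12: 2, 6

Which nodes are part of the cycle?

DFS with gray/black marking from 8:
8 gray
  11 gray
    12 gray
      2 gray
      2 black
      6 gray
        6→2: 2 black — skip
      6 black
    12 black
  11 black
  1 gray
    10 gray
      10→12: 12 black — skip
      9 gray
        9→2: 2 black — skip
      9 black
      4 gray
        4→6: 6 black — skip
      4 black
      10→6: 6 black — skip
      5 gray
        5→2: 2 black — skip
        5→4: 4 black — skip
        7 gray
          7→8: 8 is gray → back edge
Back edge closes the cycle 8 → 1 → 10 → 5 → 7 → 8; its vertices are {1, 5, 7, 8, 10}.

1, 5, 7, 8, 10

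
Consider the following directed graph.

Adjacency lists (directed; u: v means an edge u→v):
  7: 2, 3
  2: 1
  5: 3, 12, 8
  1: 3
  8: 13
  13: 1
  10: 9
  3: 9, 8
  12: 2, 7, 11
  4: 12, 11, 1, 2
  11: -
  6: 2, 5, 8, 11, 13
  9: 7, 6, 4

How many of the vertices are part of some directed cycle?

11

A vertex is on a directed cycle iff it belongs to a strongly connected component of size ≥ 2 (or has a self-loop).
The vertices on cycles are {1, 2, 3, 4, 5, 6, 7, 8, 9, 12, 13} — 11 in total.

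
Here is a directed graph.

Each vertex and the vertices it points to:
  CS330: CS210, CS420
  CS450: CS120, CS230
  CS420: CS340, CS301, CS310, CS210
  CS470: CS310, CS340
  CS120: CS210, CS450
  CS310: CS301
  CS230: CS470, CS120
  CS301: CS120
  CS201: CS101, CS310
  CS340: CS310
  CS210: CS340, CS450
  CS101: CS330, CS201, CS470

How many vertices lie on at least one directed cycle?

10

A vertex is on a directed cycle iff it belongs to a strongly connected component of size ≥ 2 (or has a self-loop).
The vertices on cycles are {CS101, CS120, CS201, CS210, CS230, CS301, CS310, CS340, CS450, CS470} — 10 in total.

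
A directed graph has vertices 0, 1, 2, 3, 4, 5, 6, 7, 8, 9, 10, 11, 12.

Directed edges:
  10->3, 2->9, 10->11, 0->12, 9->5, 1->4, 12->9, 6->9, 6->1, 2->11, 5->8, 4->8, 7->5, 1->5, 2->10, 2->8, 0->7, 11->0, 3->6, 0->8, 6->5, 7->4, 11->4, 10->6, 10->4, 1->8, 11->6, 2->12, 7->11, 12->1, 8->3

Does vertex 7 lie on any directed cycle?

Yes

7 is on a cycle iff 7 can reach itself via ≥1 edge.
7 → 11 → 0 → 7 — yes.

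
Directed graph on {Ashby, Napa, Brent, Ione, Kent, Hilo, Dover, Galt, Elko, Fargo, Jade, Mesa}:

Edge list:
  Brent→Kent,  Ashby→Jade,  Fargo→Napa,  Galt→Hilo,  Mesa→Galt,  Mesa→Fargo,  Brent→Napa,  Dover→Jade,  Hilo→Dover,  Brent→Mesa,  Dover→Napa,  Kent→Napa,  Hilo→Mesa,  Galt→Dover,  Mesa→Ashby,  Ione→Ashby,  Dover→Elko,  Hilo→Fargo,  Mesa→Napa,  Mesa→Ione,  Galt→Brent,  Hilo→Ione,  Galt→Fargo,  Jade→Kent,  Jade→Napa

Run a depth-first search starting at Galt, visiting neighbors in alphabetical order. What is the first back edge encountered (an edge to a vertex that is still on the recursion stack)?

Mesa->Galt

DFS from Galt (visiting neighbors in alphabetical order); mark gray on enter, black on exit:
Galt gray
  Brent gray
    Kent gray
      Napa gray
      Napa black
    Kent black
    Mesa gray
      Ashby gray
        Jade gray
          Jade→Kent: Kent black — skip
          Jade→Napa: Napa black — skip
        Jade black
      Ashby black
      Fargo gray
        Fargo→Napa: Napa black — skip
      Fargo black
      Mesa→Galt: Galt is gray → back edge
First back edge: Mesa → Galt.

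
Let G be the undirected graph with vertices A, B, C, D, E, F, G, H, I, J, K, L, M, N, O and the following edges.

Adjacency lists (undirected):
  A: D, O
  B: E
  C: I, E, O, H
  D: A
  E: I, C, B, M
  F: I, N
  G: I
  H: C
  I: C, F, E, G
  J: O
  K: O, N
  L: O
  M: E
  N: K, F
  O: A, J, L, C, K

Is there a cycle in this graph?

DFS, tracking each vertex's parent; an edge to a visited non-parent vertex closes a cycle.
Start from E:
visit E (parent –)
  visit I (parent E)
    visit C (parent I)
      C–I: parent, skip
      C–E: E visited and ≠ parent → cycle
Cycle: E – I – C – E.

Yes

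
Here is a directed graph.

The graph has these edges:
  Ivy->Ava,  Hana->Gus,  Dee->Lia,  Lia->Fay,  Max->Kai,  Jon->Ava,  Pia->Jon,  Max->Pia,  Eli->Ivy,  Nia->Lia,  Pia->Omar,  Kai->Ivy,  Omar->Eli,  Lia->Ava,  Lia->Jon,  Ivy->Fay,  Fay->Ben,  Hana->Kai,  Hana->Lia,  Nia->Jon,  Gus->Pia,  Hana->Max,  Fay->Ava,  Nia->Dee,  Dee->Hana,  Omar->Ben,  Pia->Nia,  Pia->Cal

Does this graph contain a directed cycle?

DFS with white/gray/black marking, starting from Cal:
Cal gray
Cal black
Eli gray
  Ivy gray
    Fay gray
      Ava gray
      Ava black
      Ben gray
      Ben black
    Fay black
    Ivy→Ava: Ava black — skip
  Ivy black
Eli black
Omar gray
  Omar→Eli: Eli black — skip
  Omar→Ben: Ben black — skip
Omar black
Kai gray
  Kai→Ivy: Ivy black — skip
Kai black
Lia gray
  Jon gray
    Jon→Ava: Ava black — skip
  Jon black
  Lia→Fay: Fay black — skip
  Lia→Ava: Ava black — skip
Lia black
Gus gray
  Pia gray
    Pia→Omar: Omar black — skip
    Nia gray
      Dee gray
        Dee→Lia: Lia black — skip
        Hana gray
          Hana→Gus: Gus is gray → back edge
Back edge found, so a cycle exists: Gus → Pia → Nia → Dee → Hana → Gus.

Yes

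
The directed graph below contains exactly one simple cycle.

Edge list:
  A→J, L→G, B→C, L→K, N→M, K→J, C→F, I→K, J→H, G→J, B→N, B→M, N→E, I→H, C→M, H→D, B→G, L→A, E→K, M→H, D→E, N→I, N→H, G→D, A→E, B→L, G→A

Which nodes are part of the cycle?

D, E, H, J, K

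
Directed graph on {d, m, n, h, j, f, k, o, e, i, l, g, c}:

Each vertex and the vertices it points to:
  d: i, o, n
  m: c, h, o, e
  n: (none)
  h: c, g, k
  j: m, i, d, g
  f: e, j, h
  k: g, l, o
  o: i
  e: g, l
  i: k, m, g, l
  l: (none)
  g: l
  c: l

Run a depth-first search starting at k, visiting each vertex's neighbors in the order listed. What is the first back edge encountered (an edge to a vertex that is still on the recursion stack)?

DFS from k (visiting each vertex's neighbors in the order listed); mark gray on enter, black on exit:
k gray
  g gray
    l gray
    l black
  g black
  k→l: l black — skip
  o gray
    i gray
      i→k: k is gray → back edge
First back edge: i → k.

i->k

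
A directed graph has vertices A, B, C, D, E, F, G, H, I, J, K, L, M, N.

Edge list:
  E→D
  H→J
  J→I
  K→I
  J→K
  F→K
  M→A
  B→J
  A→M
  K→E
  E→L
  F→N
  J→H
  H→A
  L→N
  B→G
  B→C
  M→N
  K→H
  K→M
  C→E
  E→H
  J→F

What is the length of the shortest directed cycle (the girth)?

For each vertex v, BFS finds the shortest path from v back to v.
The shortest such closed walk is J → H → J, length 2.

2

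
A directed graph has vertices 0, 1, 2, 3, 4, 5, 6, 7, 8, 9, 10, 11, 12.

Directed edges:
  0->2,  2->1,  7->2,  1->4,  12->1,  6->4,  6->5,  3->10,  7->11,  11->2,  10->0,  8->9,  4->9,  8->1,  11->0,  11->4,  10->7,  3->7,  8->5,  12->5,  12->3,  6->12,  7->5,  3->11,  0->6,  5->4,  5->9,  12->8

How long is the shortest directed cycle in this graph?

For each vertex v, BFS finds the shortest path from v back to v.
The shortest such closed walk is 12 → 3 → 11 → 0 → 6 → 12, length 5.

5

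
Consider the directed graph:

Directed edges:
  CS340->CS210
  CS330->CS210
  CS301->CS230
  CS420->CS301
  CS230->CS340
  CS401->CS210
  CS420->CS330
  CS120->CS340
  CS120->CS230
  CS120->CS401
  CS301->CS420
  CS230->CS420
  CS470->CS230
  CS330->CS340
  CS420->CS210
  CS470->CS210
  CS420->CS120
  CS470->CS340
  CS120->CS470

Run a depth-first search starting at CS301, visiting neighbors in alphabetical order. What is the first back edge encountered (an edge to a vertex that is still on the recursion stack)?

CS120->CS230

DFS from CS301 (visiting neighbors in alphabetical order); mark gray on enter, black on exit:
CS301 gray
  CS230 gray
    CS340 gray
      CS210 gray
      CS210 black
    CS340 black
    CS420 gray
      CS120 gray
        CS120→CS230: CS230 is gray → back edge
First back edge: CS120 → CS230.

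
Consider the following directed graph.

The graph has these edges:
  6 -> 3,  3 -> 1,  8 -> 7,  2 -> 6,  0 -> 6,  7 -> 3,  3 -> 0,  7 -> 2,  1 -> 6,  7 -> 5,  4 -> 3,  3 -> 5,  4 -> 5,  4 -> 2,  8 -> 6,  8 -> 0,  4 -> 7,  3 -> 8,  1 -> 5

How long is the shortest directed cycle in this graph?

3

For each vertex v, BFS finds the shortest path from v back to v.
The shortest such closed walk is 3 → 1 → 6 → 3, length 3.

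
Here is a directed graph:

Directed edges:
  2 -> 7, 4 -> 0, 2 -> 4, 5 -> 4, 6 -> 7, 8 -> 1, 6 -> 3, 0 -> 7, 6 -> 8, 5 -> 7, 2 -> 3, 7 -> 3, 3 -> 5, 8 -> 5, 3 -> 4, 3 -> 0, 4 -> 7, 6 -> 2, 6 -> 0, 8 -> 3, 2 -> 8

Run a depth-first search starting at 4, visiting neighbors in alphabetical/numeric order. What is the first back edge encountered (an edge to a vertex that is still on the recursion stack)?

DFS from 4 (visiting neighbors in alphabetical/numeric order); mark gray on enter, black on exit:
4 gray
  0 gray
    7 gray
      3 gray
        3→0: 0 is gray → back edge
First back edge: 3 → 0.

3→0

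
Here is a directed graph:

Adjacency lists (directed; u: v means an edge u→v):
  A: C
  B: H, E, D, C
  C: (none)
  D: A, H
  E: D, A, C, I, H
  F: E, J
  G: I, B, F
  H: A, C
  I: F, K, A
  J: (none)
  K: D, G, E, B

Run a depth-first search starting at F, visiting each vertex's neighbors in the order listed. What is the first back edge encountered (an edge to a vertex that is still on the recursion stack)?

I->F

DFS from F (visiting each vertex's neighbors in the order listed); mark gray on enter, black on exit:
F gray
  E gray
    D gray
      A gray
        C gray
        C black
      A black
      H gray
        H→A: A black — skip
        H→C: C black — skip
      H black
    D black
    E→A: A black — skip
    E→C: C black — skip
    I gray
      I→F: F is gray → back edge
First back edge: I → F.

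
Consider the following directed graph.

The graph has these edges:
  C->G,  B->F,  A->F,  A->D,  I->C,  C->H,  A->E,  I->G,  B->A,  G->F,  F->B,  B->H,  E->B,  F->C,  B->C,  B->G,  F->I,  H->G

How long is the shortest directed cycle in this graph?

2

For each vertex v, BFS finds the shortest path from v back to v.
The shortest such closed walk is F → B → F, length 2.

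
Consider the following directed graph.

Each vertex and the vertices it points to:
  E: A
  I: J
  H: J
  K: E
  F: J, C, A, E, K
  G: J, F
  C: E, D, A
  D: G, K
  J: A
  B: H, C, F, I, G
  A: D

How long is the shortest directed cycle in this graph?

For each vertex v, BFS finds the shortest path from v back to v.
The shortest such closed walk is G → F → A → D → G, length 4.

4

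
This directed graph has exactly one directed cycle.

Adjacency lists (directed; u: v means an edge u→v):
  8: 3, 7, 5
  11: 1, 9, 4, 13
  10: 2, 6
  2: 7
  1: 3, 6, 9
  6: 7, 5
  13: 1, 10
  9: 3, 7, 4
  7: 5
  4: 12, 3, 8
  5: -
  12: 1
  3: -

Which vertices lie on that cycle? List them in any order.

DFS with gray/black marking from 9:
9 gray
  3 gray
  3 black
  7 gray
    5 gray
    5 black
  7 black
  4 gray
    12 gray
      1 gray
        1→3: 3 black — skip
        6 gray
          6→7: 7 black — skip
          6→5: 5 black — skip
        6 black
        1→9: 9 is gray → back edge
Back edge closes the cycle 9 → 4 → 12 → 1 → 9; its vertices are {1, 4, 9, 12}.

1, 4, 9, 12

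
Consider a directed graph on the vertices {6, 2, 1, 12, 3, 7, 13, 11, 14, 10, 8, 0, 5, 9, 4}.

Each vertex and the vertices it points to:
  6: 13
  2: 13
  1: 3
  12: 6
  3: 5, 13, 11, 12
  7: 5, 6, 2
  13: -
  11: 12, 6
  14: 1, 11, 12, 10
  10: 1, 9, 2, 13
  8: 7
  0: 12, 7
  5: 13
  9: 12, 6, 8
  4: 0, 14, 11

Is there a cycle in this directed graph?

No

DFS with white/gray/black marking, starting from 9:
9 gray
  12 gray
    6 gray
      13 gray
      13 black
    6 black
  12 black
  9→6: 6 black — skip
  8 gray
    7 gray
      5 gray
        5→13: 13 black — skip
      5 black
      7→6: 6 black — skip
      2 gray
        2→13: 13 black — skip
      2 black
    7 black
  8 black
9 black
1 gray
  3 gray
    3→5: 5 black — skip
    3→13: 13 black — skip
    11 gray
      11→12: 12 black — skip
      11→6: 6 black — skip
    11 black
    3→12: 12 black — skip
  3 black
1 black
14 gray
  14→1: 1 black — skip
  14→11: 11 black — skip
  14→12: 12 black — skip
  10 gray
    10→1: 1 black — skip
    10→9: 9 black — skip
    10→2: 2 black — skip
    10→13: 13 black — skip
  10 black
14 black
0 gray
  0→12: 12 black — skip
  0→7: 7 black — skip
0 black
4 gray
  4→0: 0 black — skip
  4→14: 14 black — skip
  4→11: 11 black — skip
4 black
Every edge goes to a white or black vertex — no back edge, so the graph is acyclic.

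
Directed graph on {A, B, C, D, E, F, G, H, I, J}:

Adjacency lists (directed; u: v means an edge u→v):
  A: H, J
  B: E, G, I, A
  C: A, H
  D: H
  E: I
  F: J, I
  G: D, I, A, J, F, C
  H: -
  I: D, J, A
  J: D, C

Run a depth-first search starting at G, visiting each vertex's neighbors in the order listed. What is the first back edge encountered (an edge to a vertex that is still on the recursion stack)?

DFS from G (visiting each vertex's neighbors in the order listed); mark gray on enter, black on exit:
G gray
  D gray
    H gray
    H black
  D black
  I gray
    I→D: D black — skip
    J gray
      J→D: D black — skip
      C gray
        A gray
          A→H: H black — skip
          A→J: J is gray → back edge
First back edge: A → J.

A→J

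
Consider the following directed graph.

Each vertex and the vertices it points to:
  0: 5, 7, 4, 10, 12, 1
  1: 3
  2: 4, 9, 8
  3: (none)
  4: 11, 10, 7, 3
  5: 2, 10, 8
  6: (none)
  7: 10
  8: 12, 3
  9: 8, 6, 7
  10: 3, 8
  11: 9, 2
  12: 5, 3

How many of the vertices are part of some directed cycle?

A vertex is on a directed cycle iff it belongs to a strongly connected component of size ≥ 2 (or has a self-loop).
The vertices on cycles are {2, 4, 5, 7, 8, 9, 10, 11, 12} — 9 in total.

9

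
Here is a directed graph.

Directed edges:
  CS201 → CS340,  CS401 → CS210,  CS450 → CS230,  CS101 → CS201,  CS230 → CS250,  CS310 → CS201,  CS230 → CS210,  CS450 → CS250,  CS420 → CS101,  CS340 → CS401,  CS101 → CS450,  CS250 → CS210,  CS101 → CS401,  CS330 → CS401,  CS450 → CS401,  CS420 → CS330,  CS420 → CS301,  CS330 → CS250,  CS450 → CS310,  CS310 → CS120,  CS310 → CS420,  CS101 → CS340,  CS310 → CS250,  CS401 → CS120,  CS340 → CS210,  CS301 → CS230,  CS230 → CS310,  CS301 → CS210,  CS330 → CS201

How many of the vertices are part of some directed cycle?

6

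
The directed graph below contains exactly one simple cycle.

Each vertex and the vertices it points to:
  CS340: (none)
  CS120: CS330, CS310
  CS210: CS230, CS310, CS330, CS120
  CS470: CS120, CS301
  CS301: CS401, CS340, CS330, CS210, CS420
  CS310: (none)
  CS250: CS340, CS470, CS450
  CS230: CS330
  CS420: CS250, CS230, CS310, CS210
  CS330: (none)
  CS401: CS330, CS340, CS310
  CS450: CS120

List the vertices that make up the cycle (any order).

CS250, CS301, CS420, CS470

DFS with gray/black marking from CS250:
CS250 gray
  CS340 gray
  CS340 black
  CS470 gray
    CS120 gray
      CS330 gray
      CS330 black
      CS310 gray
      CS310 black
    CS120 black
    CS301 gray
      CS401 gray
        CS401→CS330: CS330 black — skip
        CS401→CS340: CS340 black — skip
        CS401→CS310: CS310 black — skip
      CS401 black
      CS301→CS340: CS340 black — skip
      CS301→CS330: CS330 black — skip
      CS210 gray
        CS230 gray
          CS230→CS330: CS330 black — skip
        CS230 black
        CS210→CS310: CS310 black — skip
        CS210→CS330: CS330 black — skip
        CS210→CS120: CS120 black — skip
      CS210 black
      CS420 gray
        CS420→CS250: CS250 is gray → back edge
Back edge closes the cycle CS250 → CS470 → CS301 → CS420 → CS250; its vertices are {CS250, CS301, CS420, CS470}.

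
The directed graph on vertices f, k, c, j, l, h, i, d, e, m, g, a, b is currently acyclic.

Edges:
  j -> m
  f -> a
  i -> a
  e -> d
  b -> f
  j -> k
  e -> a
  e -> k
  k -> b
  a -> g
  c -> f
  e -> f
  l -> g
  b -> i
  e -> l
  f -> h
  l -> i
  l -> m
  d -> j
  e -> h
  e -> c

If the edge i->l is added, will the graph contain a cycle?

Yes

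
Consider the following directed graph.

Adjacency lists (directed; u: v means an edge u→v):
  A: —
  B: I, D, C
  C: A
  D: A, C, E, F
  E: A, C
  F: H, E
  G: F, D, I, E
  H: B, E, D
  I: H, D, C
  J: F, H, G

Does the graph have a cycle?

Yes

DFS with white/gray/black marking, starting from E:
E gray
  A gray
  A black
  C gray
    C→A: A black — skip
  C black
E black
B gray
  I gray
    H gray
      H→B: B is gray → back edge
Back edge found, so a cycle exists: B → I → H → B.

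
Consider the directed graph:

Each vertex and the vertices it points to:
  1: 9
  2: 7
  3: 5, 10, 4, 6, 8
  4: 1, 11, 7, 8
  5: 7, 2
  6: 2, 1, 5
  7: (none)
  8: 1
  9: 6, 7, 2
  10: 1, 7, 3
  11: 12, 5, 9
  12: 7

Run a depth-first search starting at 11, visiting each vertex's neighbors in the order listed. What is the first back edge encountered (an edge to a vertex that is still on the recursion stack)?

1→9

DFS from 11 (visiting each vertex's neighbors in the order listed); mark gray on enter, black on exit:
11 gray
  12 gray
    7 gray
    7 black
  12 black
  5 gray
    5→7: 7 black — skip
    2 gray
      2→7: 7 black — skip
    2 black
  5 black
  9 gray
    6 gray
      6→2: 2 black — skip
      1 gray
        1→9: 9 is gray → back edge
First back edge: 1 → 9.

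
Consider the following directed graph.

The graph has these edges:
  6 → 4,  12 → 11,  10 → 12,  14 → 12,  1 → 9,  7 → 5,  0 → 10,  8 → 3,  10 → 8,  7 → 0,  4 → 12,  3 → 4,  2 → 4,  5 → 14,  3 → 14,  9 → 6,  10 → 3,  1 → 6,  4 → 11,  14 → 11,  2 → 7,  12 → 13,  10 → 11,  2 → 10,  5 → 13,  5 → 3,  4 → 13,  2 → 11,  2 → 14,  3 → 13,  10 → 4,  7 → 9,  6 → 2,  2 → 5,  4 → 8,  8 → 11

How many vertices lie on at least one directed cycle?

7

A vertex is on a directed cycle iff it belongs to a strongly connected component of size ≥ 2 (or has a self-loop).
The vertices on cycles are {2, 3, 4, 6, 7, 8, 9} — 7 in total.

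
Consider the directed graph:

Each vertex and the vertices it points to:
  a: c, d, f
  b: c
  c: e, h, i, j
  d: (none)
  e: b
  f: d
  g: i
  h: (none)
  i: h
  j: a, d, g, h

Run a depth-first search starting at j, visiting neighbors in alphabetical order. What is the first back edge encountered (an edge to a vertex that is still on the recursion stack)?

b->c

DFS from j (visiting neighbors in alphabetical order); mark gray on enter, black on exit:
j gray
  a gray
    c gray
      e gray
        b gray
          b→c: c is gray → back edge
First back edge: b → c.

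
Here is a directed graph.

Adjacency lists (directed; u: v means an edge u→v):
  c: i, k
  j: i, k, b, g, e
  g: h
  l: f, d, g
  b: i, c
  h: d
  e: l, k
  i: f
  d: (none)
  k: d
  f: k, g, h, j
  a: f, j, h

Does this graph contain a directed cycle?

DFS with white/gray/black marking, starting from f:
f gray
  k gray
    d gray
    d black
  k black
  g gray
    h gray
      h→d: d black — skip
    h black
  g black
  f→h: h black — skip
  j gray
    i gray
      i→f: f is gray → back edge
Back edge found, so a cycle exists: f → j → i → f.

Yes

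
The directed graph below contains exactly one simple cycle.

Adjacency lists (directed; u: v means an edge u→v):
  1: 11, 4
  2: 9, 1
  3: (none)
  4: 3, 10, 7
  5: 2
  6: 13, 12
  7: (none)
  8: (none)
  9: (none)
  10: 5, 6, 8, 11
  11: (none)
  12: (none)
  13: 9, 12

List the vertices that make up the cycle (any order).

DFS with gray/black marking from 4:
4 gray
  3 gray
  3 black
  10 gray
    5 gray
      2 gray
        9 gray
        9 black
        1 gray
          11 gray
          11 black
          1→4: 4 is gray → back edge
Back edge closes the cycle 4 → 10 → 5 → 2 → 1 → 4; its vertices are {1, 2, 4, 5, 10}.

1, 2, 4, 5, 10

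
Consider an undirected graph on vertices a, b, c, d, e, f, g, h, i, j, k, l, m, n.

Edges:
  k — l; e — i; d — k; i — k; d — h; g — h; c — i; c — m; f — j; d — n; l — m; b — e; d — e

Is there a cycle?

DFS, tracking each vertex's parent; an edge to a visited non-parent vertex closes a cycle.
Start from a:
visit a (parent –)
visit b (parent –)
  visit e (parent b)
    e–b: parent, skip
    visit d (parent e)
      d–e: parent, skip
      visit k (parent d)
        k–d: parent, skip
        visit l (parent k)
          visit m (parent l)
            m–l: parent, skip
            visit c (parent m)
              visit i (parent c)
                i–c: parent, skip
                i–e: e visited and ≠ parent → cycle
Cycle: e – d – k – l – m – c – i – e.

Yes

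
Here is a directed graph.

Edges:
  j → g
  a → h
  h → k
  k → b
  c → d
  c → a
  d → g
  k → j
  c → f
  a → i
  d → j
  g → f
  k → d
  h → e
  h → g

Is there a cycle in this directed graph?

DFS with white/gray/black marking, starting from b:
b gray
b black
a gray
  i gray
  i black
  h gray
    g gray
      f gray
      f black
    g black
    k gray
      k→b: b black — skip
      d gray
        d→g: g black — skip
        j gray
          j→g: g black — skip
        j black
      d black
      k→j: j black — skip
    k black
    e gray
    e black
  h black
a black
c gray
  c→f: f black — skip
  c→d: d black — skip
  c→a: a black — skip
c black
Every edge goes to a white or black vertex — no back edge, so the graph is acyclic.

No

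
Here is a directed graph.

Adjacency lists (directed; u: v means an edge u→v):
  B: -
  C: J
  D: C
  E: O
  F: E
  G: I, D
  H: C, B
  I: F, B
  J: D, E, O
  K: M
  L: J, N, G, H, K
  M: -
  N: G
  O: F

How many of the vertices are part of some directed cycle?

A vertex is on a directed cycle iff it belongs to a strongly connected component of size ≥ 2 (or has a self-loop).
The vertices on cycles are {C, D, E, F, J, O} — 6 in total.

6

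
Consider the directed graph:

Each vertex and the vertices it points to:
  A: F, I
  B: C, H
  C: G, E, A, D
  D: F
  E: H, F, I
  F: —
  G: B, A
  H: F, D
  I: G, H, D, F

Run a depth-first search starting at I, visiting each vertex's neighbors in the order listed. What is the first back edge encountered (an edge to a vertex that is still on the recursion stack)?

C→G

DFS from I (visiting each vertex's neighbors in the order listed); mark gray on enter, black on exit:
I gray
  G gray
    B gray
      C gray
        C→G: G is gray → back edge
First back edge: C → G.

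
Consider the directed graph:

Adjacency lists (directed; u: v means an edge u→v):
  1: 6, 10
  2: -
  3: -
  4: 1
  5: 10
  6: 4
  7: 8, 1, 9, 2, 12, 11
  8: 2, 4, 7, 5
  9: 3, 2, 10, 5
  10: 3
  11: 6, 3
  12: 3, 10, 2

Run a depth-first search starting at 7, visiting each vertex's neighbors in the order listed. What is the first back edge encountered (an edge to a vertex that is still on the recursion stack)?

DFS from 7 (visiting each vertex's neighbors in the order listed); mark gray on enter, black on exit:
7 gray
  8 gray
    2 gray
    2 black
    4 gray
      1 gray
        6 gray
          6→4: 4 is gray → back edge
First back edge: 6 → 4.

6->4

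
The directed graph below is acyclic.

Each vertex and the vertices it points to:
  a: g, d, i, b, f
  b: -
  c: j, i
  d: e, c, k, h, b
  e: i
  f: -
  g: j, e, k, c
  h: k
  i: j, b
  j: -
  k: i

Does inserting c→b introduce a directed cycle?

No

Adding c→b creates a cycle iff b can already reach c.
Explore from b: no path reaches c. The graph stays acyclic.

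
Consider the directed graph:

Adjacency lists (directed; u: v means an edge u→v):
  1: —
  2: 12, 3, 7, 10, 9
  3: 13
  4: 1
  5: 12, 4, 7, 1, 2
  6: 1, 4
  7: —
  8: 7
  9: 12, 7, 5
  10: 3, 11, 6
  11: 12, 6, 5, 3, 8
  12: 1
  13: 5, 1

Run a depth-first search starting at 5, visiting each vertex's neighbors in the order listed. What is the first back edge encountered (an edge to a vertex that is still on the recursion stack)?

DFS from 5 (visiting each vertex's neighbors in the order listed); mark gray on enter, black on exit:
5 gray
  12 gray
    1 gray
    1 black
  12 black
  4 gray
    4→1: 1 black — skip
  4 black
  7 gray
  7 black
  5→1: 1 black — skip
  2 gray
    2→12: 12 black — skip
    3 gray
      13 gray
        13→5: 5 is gray → back edge
First back edge: 13 → 5.

13->5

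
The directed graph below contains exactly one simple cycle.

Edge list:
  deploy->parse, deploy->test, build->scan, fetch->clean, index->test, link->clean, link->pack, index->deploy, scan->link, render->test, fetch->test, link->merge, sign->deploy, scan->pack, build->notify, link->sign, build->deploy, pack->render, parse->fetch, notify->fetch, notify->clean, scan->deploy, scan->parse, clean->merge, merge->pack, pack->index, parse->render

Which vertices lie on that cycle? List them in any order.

pack, clean, fetch, index, merge, parse, deploy

DFS with gray/black marking from parse:
parse gray
  render gray
    test gray
    test black
  render black
  fetch gray
    fetch→test: test black — skip
    clean gray
      merge gray
        pack gray
          index gray
            deploy gray
              deploy→test: test black — skip
              deploy→parse: parse is gray → back edge
Back edge closes the cycle parse → fetch → clean → merge → pack → index → deploy → parse; its vertices are {pack, clean, fetch, index, merge, parse, deploy}.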